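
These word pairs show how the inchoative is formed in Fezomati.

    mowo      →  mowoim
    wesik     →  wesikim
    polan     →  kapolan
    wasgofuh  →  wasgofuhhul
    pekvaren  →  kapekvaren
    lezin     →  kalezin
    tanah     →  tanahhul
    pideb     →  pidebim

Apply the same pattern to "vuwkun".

kavuwkun

"vuwkun" ends in -n. The stems ending in -n (pekvaren → kapekvaren, polan → kapolan, lezin → kalezin) add the prefix ka-.
So vuwkun → kavuwkun.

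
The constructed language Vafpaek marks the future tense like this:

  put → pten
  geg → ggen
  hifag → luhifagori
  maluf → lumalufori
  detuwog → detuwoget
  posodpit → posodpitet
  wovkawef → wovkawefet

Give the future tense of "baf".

geg and hifag both end in -g yet inflect differently (ggen, luhifagori), so the final letter is not what conditions the rule; the number of vowels is.
"baf" has 1 vowel. The stems with 1 vowel (put → pten, geg → ggen) delete the last vowel and add -en.
The other patterns: stems with 2 vowels add lu- … -ori around the stem; stems with 3 vowels add -et.
So baf → bfen.

bfen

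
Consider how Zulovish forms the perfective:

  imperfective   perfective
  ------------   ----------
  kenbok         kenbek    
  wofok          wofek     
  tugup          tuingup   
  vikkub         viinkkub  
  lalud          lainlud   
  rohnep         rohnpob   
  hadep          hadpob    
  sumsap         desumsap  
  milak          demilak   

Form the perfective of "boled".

tugup and rohnep both end in -p yet inflect differently (tuingup, rohnpob), so the final letter is not what conditions the rule; the last vowel is.
"boled" has last vowel 'e'. The stems whose last vowel is 'e' (rohnep → rohnpob, hadep → hadpob) delete the last vowel and add -ob.
So boled → boldob.

boldob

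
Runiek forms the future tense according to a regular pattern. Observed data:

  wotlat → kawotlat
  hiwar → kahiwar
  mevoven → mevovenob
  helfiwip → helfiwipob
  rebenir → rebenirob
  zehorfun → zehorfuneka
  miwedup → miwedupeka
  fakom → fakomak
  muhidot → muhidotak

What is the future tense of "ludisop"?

hiwar and rebenir both end in -r yet inflect differently (kahiwar, rebenirob), so the final letter is not what conditions the rule; the last vowel is.
"ludisop" has last vowel 'o'. The stems whose last vowel is 'o' (fakom → fakomak, muhidot → muhidotak) add -ak.
The other patterns: stems whose last vowel is 'a' add the prefix ka-; stems whose last vowel is 'e' or 'i' add -ob; stems whose last vowel is 'u' add -eka.
So ludisop → ludisopak.

ludisopak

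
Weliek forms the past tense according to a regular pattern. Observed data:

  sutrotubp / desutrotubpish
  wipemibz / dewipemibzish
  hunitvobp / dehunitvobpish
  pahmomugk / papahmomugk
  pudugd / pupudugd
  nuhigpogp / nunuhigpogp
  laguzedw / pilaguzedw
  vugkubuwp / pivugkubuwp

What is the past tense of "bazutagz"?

babazutagz

sutrotubp and nuhigpogp both end in -p yet inflect differently (desutrotubpish, nunuhigpogp), so the final letter is not what conditions the rule; the second-to-last letter is.
"bazutagz" has second-to-last letter 'g'. The stems whose second-to-last letter is 'g' (pahmomugk → papahmomugk, pudugd → pupudugd, nuhigpogp → nunuhigpogp) repeat the first consonant+vowel as a prefix.
So bazutagz → babazutagz.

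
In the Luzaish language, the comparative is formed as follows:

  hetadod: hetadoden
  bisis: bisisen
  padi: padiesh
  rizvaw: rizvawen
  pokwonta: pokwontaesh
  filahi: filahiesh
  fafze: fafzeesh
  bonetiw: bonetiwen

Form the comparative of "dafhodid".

"dafhodid" ends in a consonant. The stems ending in a consonant (bisis → bisisen, hetadod → hetadoden, bonetiw → bonetiwen) add -en.
The other pattern: stems ending in a vowel add -esh.
So dafhodid → dafhodiden.

dafhodiden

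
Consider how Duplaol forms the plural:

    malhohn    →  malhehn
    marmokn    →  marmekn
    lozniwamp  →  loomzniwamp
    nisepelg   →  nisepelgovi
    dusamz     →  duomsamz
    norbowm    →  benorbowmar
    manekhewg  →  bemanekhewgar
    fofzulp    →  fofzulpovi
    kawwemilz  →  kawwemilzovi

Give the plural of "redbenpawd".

manekhewg and nisepelg both end in -g yet inflect differently (bemanekhewgar, nisepelgovi), so the final letter is not what conditions the rule; the second-to-last letter is.
"redbenpawd" has second-to-last letter 'w'. The stems whose second-to-last letter is 'w' (norbowm → benorbowmar, manekhewg → bemanekhewgar) add be- … -ar around the stem.
The other patterns: stems whose second-to-last letter is 'l' add -ovi; stems whose second-to-last letter is 'm' insert -om- after the first vowel; stems whose second-to-last letter is 'h' or 'k' change the last vowel to 'e'.
So redbenpawd → beredbenpawdar.

beredbenpawdar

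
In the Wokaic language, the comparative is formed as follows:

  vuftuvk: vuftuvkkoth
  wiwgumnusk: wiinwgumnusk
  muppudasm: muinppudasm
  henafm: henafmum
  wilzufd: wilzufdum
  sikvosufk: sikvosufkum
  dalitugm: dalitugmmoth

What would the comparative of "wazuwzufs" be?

sikvosufk and wiwgumnusk both end in -k yet inflect differently (sikvosufkum, wiinwgumnusk), so the final letter is not what conditions the rule; the second-to-last letter is.
"wazuwzufs" has second-to-last letter 'f'. The stems whose second-to-last letter is 'f' (wilzufd → wilzufdum, sikvosufk → sikvosufkum, henafm → henafmum) add -um.
The other patterns: stems whose second-to-last letter is 's' insert -in- after the first vowel; stems whose second-to-last letter is 'g' or 'v' double the final consonant and add -oth.
So wazuwzufs → wazuwzufsum.

wazuwzufsum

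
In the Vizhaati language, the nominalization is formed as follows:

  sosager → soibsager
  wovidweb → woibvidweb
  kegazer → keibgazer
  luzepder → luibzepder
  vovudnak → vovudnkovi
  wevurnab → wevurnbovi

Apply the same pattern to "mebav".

mebvovi

"mebav" has last vowel 'a'. The stems whose last vowel is 'a' (vovudnak → vovudnkovi, wevurnab → wevurnbovi) delete the last vowel and add -ovi.
The other pattern: stems whose last vowel is 'e' insert -ib- after the first vowel.
So mebav → mebvovi.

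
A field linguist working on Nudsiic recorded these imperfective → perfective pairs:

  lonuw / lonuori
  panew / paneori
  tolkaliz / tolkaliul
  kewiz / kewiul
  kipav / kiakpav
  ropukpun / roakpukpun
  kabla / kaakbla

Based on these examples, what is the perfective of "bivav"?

biakvav

lonuw and ropukpun both have last vowel 'u' yet inflect differently (lonuori, roakpukpun), so the last vowel is not what conditions the rule; the final letter is.
"bivav" ends in -v. The one such stem in the data (kipav → kiakpav) inserts -ak- after the first vowel (as do ropukpun, kabla), so the same rule applies.
So bivav → biakvav.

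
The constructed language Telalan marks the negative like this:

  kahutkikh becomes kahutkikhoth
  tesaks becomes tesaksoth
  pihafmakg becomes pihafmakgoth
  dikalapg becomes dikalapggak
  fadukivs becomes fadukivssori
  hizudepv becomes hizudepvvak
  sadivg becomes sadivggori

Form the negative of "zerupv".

zerupvvak

"zerupv" has second-to-last letter 'p'. The stems whose second-to-last letter is 'p' (hizudepv → hizudepvvak, dikalapg → dikalapggak) double the final consonant and add -ak.
The other patterns: stems whose second-to-last letter is 'k' add -oth; stems whose second-to-last letter is 'v' double the final consonant and add -ori.
So zerupv → zerupvvak.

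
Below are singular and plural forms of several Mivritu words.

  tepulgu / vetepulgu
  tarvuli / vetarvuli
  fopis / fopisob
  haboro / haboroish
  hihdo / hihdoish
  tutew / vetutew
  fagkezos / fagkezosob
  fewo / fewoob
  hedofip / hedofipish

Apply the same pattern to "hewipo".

fewo and hihdo both end in -o yet inflect differently (fewoob, hihdoish), so the final letter is not what conditions the rule; the first letter is.
"hewipo" begins with h-. The stems beginning with h- (hihdo → hihdoish, hedofip → hedofipish, haboro → haboroish) add -ish.
So hewipo → hewipoish.

hewipoish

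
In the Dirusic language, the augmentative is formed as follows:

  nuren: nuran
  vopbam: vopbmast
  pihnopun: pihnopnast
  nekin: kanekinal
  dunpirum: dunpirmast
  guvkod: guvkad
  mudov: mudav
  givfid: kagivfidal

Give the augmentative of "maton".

nekin and pihnopun both end in -n yet inflect differently (kanekinal, pihnopnast), so the final letter is not what conditions the rule; the last vowel is.
"maton" has last vowel 'o'. The stems whose last vowel is 'o' (guvkod → guvkad, mudov → mudav) change the last vowel to 'a'.
So maton → matan.

matan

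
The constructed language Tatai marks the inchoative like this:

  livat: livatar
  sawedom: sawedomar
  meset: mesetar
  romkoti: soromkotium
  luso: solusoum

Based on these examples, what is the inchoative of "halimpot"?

halimpotar

"halimpot" ends in a consonant. The stems ending in a consonant (sawedom → sawedomar, livat → livatar, meset → mesetar) add -ar.
The other pattern: stems ending in a vowel add so- … -um around the stem.
So halimpot → halimpotar.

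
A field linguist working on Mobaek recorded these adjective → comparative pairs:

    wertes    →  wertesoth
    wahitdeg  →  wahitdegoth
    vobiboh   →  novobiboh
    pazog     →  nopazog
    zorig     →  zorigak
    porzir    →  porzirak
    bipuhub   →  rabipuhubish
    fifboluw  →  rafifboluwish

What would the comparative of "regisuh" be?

wahitdeg and pazog both end in -g yet inflect differently (wahitdegoth, nopazog), so the final letter is not what conditions the rule; the last vowel is.
"regisuh" has last vowel 'u'. The stems whose last vowel is 'u' (bipuhub → rabipuhubish, fifboluw → rafifboluwish) add ra- … -ish around the stem.
The other patterns: stems whose last vowel is 'e' add -oth; stems whose last vowel is 'o' add the prefix no-; stems whose last vowel is 'i' add -ak.
So regisuh → raregisuhish.

raregisuhish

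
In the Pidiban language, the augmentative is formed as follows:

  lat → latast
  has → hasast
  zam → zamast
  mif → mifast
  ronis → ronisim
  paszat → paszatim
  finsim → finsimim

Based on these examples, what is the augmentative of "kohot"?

"kohot" has 2 vowels. The stems with 2 vowels (ronis → ronisim, paszat → paszatim, finsim → finsimim) add -im.
The other pattern: stems with 1 vowel add -ast.
So kohot → kohotim.

kohotim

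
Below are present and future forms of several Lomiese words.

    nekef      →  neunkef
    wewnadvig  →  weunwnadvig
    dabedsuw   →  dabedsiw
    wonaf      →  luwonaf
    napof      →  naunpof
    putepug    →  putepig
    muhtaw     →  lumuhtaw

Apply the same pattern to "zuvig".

zuunvig

dabedsuw and muhtaw both end in -w yet inflect differently (dabedsiw, lumuhtaw), so the final letter is not what conditions the rule; the last vowel is.
"zuvig" has last vowel 'i'. The one such stem in the data (wewnadvig → weunwnadvig) inserts -un- after the first vowel (as do nekef, napof), so the same rule applies.
So zuvig → zuunvig.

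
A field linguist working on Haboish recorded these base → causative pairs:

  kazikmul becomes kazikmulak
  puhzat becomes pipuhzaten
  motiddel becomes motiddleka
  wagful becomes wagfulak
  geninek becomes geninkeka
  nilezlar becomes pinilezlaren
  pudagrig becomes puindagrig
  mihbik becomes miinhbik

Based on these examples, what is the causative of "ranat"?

piranaten

mihbik and geninek both end in -k yet inflect differently (miinhbik, geninkeka), so the final letter is not what conditions the rule; the last vowel is.
"ranat" has last vowel 'a'. The stems whose last vowel is 'a' (puhzat → pipuhzaten, nilezlar → pinilezlaren) add pi- … -en around the stem.
The other patterns: stems whose last vowel is 'i' insert -in- after the first vowel; stems whose last vowel is 'e' delete the last vowel and add -eka; stems whose last vowel is 'u' add -ak.
So ranat → piranaten.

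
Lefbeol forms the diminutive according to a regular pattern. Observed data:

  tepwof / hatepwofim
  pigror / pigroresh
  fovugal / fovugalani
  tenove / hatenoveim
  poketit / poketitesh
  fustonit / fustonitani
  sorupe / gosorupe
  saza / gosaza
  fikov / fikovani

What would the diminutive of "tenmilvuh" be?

sorupe and tenove both end in -e yet inflect differently (gosorupe, hatenoveim), so the final letter is not what conditions the rule; the first letter is.
"tenmilvuh" begins with t-. The stems beginning with t- (tepwof → hatepwofim, tenove → hatenoveim) add ha- … -im around the stem.
So tenmilvuh → hatenmilvuhim.

hatenmilvuhim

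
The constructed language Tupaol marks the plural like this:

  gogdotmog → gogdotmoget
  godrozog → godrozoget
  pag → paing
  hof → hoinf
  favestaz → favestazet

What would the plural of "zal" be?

zainl

gogdotmog and pag both end in -g yet inflect differently (gogdotmoget, paing), so the final letter is not what conditions the rule; the number of vowels is.
"zal" has 1 vowel. The stems with 1 vowel (hof → hoinf, pag → paing) insert -in- after the first vowel.
The other pattern: stems with 3 vowels add -et.
So zal → zainl.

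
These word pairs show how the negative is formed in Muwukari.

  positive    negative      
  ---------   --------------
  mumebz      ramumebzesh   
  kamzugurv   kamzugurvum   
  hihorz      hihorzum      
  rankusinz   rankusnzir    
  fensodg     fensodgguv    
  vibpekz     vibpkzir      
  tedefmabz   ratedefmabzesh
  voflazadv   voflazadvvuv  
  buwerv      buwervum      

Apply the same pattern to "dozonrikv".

dozonrkvir

rankusinz and hihorz both end in -z yet inflect differently (rankusnzir, hihorzum), so the final letter is not what conditions the rule; the second-to-last letter is.
"dozonrikv" has second-to-last letter 'k'. The one such stem in the data (vibpekz → vibpkzir) deletes the last vowel and adds -ir (as does rankusinz), so the same rule applies.
The other patterns: stems whose second-to-last letter is 'r' add -um; stems whose second-to-last letter is 'b' add ra- … -esh around the stem; stems whose second-to-last letter is 'd' double the final consonant and add -uv.
So dozonrikv → dozonrkvir.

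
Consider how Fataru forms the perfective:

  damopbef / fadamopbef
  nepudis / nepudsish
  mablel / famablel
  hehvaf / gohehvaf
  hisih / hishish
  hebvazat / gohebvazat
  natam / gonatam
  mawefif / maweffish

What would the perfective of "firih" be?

firhish

hehvaf and mawefif both end in -f yet inflect differently (gohehvaf, maweffish), so the final letter is not what conditions the rule; the last vowel is.
"firih" has last vowel 'i'. The stems whose last vowel is 'i' (nepudis → nepudsish, mawefif → maweffish, hisih → hishish) delete the last vowel and add -ish.
The other patterns: stems whose last vowel is 'a' add the prefix go-; stems whose last vowel is 'e' add the prefix fa-.
So firih → firhish.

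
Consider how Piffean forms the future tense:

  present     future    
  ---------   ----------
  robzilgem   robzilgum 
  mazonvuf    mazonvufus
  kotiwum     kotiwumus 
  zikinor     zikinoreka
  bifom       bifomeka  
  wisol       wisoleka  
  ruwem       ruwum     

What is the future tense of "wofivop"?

wofivopeka

bifom and kotiwum both end in -m yet inflect differently (bifomeka, kotiwumus), so the final letter is not what conditions the rule; the last vowel is.
"wofivop" has last vowel 'o'. The stems whose last vowel is 'o' (wisol → wisoleka, bifom → bifomeka, zikinor → zikinoreka) add -eka.
The other patterns: stems whose last vowel is 'u' add -us; stems whose last vowel is 'e' change the last vowel to 'u'.
So wofivop → wofivopeka.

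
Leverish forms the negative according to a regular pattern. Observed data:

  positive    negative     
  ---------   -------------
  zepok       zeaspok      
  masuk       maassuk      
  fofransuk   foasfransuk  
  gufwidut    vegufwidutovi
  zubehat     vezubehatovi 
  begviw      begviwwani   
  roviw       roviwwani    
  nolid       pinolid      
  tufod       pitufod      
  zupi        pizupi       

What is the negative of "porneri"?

piporneri

masuk and gufwidut both have last vowel 'u' yet inflect differently (maassuk, vegufwidutovi), so the last vowel is not what conditions the rule; the final letter is.
"porneri" ends in -i. The one such stem in the data (zupi → pizupi) adds the prefix pi-, so the same rule applies.
The other patterns: stems ending in -k insert -as- after the first vowel; stems ending in -t add ve- … -ovi around the stem; stems ending in -w double the final consonant and add -ani.
So porneri → piporneri.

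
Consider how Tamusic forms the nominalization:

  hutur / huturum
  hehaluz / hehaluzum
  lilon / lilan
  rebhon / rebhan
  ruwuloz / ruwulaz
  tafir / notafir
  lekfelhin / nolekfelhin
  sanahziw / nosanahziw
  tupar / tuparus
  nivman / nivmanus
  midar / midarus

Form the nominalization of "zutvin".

"zutvin" has last vowel 'i'. The stems whose last vowel is 'i' (tafir → notafir, lekfelhin → nolekfelhin, sanahziw → nosanahziw) add the prefix no-.
The other patterns: stems whose last vowel is 'u' add -um; stems whose last vowel is 'o' change the last vowel to 'a'; stems whose last vowel is 'a' add -us.
So zutvin → nozutvin.

nozutvin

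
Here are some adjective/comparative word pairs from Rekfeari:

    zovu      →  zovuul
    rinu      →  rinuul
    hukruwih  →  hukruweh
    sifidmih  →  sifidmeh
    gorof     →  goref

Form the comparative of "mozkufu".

mozkufuul

"mozkufu" ends in a vowel. The stems ending in a vowel (zovu → zovuul, rinu → rinuul) add -ul.
So mozkufu → mozkufuul.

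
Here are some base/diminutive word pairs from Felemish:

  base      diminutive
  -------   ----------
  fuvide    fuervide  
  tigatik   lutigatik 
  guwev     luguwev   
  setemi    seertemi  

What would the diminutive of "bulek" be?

lubulek

guwev and fuvide both have last vowel 'e' yet inflect differently (luguwev, fuervide), so the last vowel is not what conditions the rule; whether the stem ends in a vowel or a consonant is.
"bulek" ends in a consonant. The stems ending in a consonant (tigatik → lutigatik, guwev → luguwev) add the prefix lu-.
So bulek → lubulek.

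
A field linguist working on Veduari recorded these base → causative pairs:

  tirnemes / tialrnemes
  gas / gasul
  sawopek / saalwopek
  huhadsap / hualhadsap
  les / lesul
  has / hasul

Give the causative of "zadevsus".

zaaldevsus

tirnemes and gas both end in -s yet inflect differently (tialrnemes, gasul), so the final letter is not what conditions the rule; the number of vowels is.
"zadevsus" has 3 vowels. The stems with 3 vowels (sawopek → saalwopek, huhadsap → hualhadsap, tirnemes → tialrnemes) insert -al- after the first vowel.
So zadevsus → zaaldevsus.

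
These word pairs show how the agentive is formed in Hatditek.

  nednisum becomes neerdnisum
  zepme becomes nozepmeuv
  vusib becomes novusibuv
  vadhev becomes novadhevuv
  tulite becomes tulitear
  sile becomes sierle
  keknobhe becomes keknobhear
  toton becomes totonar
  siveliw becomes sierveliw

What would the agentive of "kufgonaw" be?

kufgonawar

tulite and zepme both end in -e yet inflect differently (tulitear, nozepmeuv), so the final letter is not what conditions the rule; the first letter is.
"kufgonaw" begins with k-. The one such stem in the data (keknobhe → keknobhear) adds -ar, so the same rule applies.
The other patterns: stems beginning with v- or z- add no- … -uv around the stem; stems beginning with n- or s- insert -er- after the first vowel.
So kufgonaw → kufgonawar.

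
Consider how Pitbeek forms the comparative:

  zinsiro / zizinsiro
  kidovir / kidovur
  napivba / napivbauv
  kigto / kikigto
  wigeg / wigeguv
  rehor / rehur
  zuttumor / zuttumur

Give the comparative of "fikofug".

zuttumor and kigto both have last vowel 'o' yet inflect differently (zuttumur, kikigto), so the last vowel is not what conditions the rule; the final letter is.
"fikofug" ends in -g. The one such stem in the data (wigeg → wigeguv) adds -uv, so the same rule applies.
The other patterns: stems ending in -r change the last vowel to 'u'; stems ending in -o repeat the first consonant+vowel as a prefix.
So fikofug → fikofuguv.

fikofuguv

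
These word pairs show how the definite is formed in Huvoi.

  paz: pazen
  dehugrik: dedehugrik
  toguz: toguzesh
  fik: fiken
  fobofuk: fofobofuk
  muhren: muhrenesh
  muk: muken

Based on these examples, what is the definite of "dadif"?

"dadif" has 2 vowels. The stems with 2 vowels (muhren → muhrenesh, toguz → toguzesh) add -esh.
The other patterns: stems with 1 vowel add -en; stems with 3 vowels repeat the first consonant+vowel as a prefix.
So dadif → dadifesh.

dadifesh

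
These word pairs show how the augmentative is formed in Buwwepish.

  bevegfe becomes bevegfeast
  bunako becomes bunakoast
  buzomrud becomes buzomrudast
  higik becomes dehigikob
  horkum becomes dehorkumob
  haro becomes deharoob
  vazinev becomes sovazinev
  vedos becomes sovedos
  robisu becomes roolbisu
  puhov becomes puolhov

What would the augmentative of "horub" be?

dehorubob

bunako and haro both end in -o yet inflect differently (bunakoast, deharoob), so the final letter is not what conditions the rule; the first letter is.
"horub" begins with h-. The stems beginning with h- (higik → dehigikob, horkum → dehorkumob, haro → deharoob) add de- … -ob around the stem.
So horub → dehorubob.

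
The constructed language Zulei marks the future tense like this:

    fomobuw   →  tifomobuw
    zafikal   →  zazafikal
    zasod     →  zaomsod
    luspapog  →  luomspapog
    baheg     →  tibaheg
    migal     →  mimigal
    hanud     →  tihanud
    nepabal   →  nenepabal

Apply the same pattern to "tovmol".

"tovmol" has last vowel 'o'. The stems whose last vowel is 'o' (luspapog → luomspapog, zasod → zaomsod) insert -om- after the first vowel.
So tovmol → toomvmol.

toomvmol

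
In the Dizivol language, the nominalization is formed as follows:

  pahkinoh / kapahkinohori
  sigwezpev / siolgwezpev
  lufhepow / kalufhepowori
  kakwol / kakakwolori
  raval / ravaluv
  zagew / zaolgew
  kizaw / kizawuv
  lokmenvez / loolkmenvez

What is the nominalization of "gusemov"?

"gusemov" has last vowel 'o'. The stems whose last vowel is 'o' (kakwol → kakakwolori, pahkinoh → kapahkinohori, lufhepow → kalufhepowori) add ka- … -ori around the stem.
The other patterns: stems whose last vowel is 'a' add -uv; stems whose last vowel is 'e' insert -ol- after the first vowel.
So gusemov → kagusemovori.

kagusemovori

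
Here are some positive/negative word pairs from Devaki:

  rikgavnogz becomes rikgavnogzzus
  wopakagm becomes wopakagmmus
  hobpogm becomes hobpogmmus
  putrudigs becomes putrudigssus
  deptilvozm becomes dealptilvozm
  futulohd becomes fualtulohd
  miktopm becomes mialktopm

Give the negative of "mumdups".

wopakagm and deptilvozm both end in -m yet inflect differently (wopakagmmus, dealptilvozm), so the final letter is not what conditions the rule; the second-to-last letter is.
"mumdups" has second-to-last letter 'p'. The one such stem in the data (miktopm → mialktopm) inserts -al- after the first vowel (as do deptilvozm, futulohd), so the same rule applies.
So mumdups → mualmdups.

mualmdups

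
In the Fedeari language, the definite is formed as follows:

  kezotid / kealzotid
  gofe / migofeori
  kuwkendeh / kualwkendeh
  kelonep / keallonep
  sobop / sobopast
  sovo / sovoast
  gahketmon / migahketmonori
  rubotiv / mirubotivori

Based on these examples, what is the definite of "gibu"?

migibuori

kelonep and sobop both end in -p yet inflect differently (keallonep, sobopast), so the final letter is not what conditions the rule; the first letter is.
"gibu" begins with g-. The stems beginning with g- (gofe → migofeori, gahketmon → migahketmonori) add mi- … -ori around the stem.
The other patterns: stems beginning with k- insert -al- after the first vowel; stems beginning with s- add -ast.
So gibu → migibuori.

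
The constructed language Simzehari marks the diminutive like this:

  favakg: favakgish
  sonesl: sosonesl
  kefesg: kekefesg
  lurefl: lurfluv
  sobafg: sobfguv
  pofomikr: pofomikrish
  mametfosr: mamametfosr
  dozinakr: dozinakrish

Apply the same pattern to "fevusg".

favakg and kefesg both end in -g yet inflect differently (favakgish, kekefesg), so the final letter is not what conditions the rule; the second-to-last letter is.
"fevusg" has second-to-last letter 's'. The stems whose second-to-last letter is 's' (kefesg → kekefesg, sonesl → sosonesl, mametfosr → mamametfosr) repeat the first consonant+vowel as a prefix.
The other patterns: stems whose second-to-last letter is 'k' add -ish; stems whose second-to-last letter is 'f' delete the last vowel and add -uv.
So fevusg → fefevusg.

fefevusg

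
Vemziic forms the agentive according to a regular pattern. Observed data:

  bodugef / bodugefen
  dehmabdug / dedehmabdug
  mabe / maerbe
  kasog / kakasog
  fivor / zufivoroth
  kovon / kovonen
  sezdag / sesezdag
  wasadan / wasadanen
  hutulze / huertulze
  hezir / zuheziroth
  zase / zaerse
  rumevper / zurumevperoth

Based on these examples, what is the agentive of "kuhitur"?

kasog and fivor both have last vowel 'o' yet inflect differently (kakasog, zufivoroth), so the last vowel is not what conditions the rule; the final letter is.
"kuhitur" ends in -r. The stems ending in -r (fivor → zufivoroth, rumevper → zurumevperoth, hezir → zuheziroth) add zu- … -oth around the stem.
The other patterns: stems ending in -g repeat the first consonant+vowel as a prefix; stems ending in -e insert -er- after the first vowel; stems ending in -f or -n add -en.
So kuhitur → zukuhituroth.

zukuhituroth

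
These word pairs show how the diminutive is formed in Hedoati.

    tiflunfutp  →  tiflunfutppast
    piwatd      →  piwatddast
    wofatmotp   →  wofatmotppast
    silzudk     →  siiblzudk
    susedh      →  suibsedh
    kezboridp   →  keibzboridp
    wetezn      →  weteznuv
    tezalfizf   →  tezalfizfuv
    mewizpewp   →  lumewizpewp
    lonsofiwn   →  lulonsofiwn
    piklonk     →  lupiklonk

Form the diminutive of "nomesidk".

noibmesidk

tiflunfutp and kezboridp both end in -p yet inflect differently (tiflunfutppast, keibzboridp), so the final letter is not what conditions the rule; the second-to-last letter is.
"nomesidk" has second-to-last letter 'd'. The stems whose second-to-last letter is 'd' (silzudk → siiblzudk, susedh → suibsedh, kezboridp → keibzboridp) insert -ib- after the first vowel.
So nomesidk → noibmesidk.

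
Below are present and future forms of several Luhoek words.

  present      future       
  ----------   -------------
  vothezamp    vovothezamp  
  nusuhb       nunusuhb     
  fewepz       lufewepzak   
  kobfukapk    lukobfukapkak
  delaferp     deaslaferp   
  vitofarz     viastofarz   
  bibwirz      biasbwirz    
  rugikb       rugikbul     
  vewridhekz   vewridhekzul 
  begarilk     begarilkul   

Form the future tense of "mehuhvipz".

vothezamp and delaferp both end in -p yet inflect differently (vovothezamp, deaslaferp), so the final letter is not what conditions the rule; the second-to-last letter is.
"mehuhvipz" has second-to-last letter 'p'. The stems whose second-to-last letter is 'p' (fewepz → lufewepzak, kobfukapk → lukobfukapkak) add lu- … -ak around the stem.
So mehuhvipz → lumehuhvipzak.

lumehuhvipzak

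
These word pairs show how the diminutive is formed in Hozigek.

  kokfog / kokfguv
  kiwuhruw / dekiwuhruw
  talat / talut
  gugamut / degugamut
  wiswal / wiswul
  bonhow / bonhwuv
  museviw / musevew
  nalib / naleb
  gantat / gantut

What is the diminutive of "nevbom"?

kiwuhruw and museviw both end in -w yet inflect differently (dekiwuhruw, musevew), so the final letter is not what conditions the rule; the last vowel is.
"nevbom" has last vowel 'o'. The stems whose last vowel is 'o' (kokfog → kokfguv, bonhow → bonhwuv) delete the last vowel and add -uv.
The other patterns: stems whose last vowel is 'u' add the prefix de-; stems whose last vowel is 'i' change the last vowel to 'e'; stems whose last vowel is 'a' change the last vowel to 'u'.
So nevbom → nevbmuv.

nevbmuv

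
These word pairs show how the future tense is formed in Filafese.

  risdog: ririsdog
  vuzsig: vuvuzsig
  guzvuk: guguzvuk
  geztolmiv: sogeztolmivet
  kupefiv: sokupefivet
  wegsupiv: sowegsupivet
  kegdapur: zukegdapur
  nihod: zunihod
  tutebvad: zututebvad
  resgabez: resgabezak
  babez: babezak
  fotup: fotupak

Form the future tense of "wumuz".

"wumuz" ends in -z. The stems ending in -z (resgabez → resgabezak, babez → babezak) add -ak.
The other patterns: stems ending in -g or -k repeat the first consonant+vowel as a prefix; stems ending in -v add so- … -et around the stem; stems ending in -d or -r add the prefix zu-.
So wumuz → wumuzak.

wumuzak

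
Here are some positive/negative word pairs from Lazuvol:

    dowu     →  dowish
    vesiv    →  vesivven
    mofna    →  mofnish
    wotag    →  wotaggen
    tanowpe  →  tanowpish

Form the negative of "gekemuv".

gekemuvven

"gekemuv" ends in a consonant. The stems ending in a consonant (wotag → wotaggen, vesiv → vesivven) double the final consonant and add -en.
The other pattern: stems ending in a vowel drop the final letter and add -ish.
So gekemuv → gekemuvven.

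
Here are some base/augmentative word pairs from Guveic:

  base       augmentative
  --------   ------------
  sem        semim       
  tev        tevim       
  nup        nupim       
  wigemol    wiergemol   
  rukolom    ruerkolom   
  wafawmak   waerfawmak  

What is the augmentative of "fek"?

fekim

sem and rukolom both end in -m yet inflect differently (semim, ruerkolom), so the final letter is not what conditions the rule; the number of vowels is.
"fek" has 1 vowel. The stems with 1 vowel (sem → semim, tev → tevim, nup → nupim) add -im.
The other pattern: stems with 3 vowels insert -er- after the first vowel.
So fek → fekim.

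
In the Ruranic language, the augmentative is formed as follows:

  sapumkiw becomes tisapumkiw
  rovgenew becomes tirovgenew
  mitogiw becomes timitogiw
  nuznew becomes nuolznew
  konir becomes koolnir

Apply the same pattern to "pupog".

sapumkiw and nuznew both end in -w yet inflect differently (tisapumkiw, nuolznew), so the final letter is not what conditions the rule; the number of vowels is.
"pupog" has 2 vowels. The stems with 2 vowels (nuznew → nuolznew, konir → koolnir) insert -ol- after the first vowel.
So pupog → puolpog.

puolpog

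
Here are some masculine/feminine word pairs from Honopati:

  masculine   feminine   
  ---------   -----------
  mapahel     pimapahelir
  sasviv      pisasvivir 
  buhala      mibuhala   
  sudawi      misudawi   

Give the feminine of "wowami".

miwowami

"wowami" ends in a vowel. The stems ending in a vowel (buhala → mibuhala, sudawi → misudawi) add the prefix mi-.
So wowami → miwowami.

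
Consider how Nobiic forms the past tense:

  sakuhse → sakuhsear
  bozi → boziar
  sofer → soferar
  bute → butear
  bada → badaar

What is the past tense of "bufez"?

bufezar

Every pair shown (sakuhse → sakuhsear, bozi → boziar, sofer → soferar, …) follows the same rule: add -ar.
So bufez → bufezar.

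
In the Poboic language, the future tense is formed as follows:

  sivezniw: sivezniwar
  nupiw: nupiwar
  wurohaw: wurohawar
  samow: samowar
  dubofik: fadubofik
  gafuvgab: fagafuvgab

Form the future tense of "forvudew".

"forvudew" ends in -w. The stems ending in -w (sivezniw → sivezniwar, nupiw → nupiwar, wurohaw → wurohawar) add -ar.
So forvudew → forvudewar.

forvudewar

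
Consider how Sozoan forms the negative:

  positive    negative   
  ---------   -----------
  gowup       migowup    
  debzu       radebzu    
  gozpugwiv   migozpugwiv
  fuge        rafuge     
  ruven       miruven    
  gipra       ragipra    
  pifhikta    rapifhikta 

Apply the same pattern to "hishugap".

"hishugap" ends in a consonant. The stems ending in a consonant (gowup → migowup, gozpugwiv → migozpugwiv, ruven → miruven) add the prefix mi-.
So hishugap → mihishugap.

mihishugap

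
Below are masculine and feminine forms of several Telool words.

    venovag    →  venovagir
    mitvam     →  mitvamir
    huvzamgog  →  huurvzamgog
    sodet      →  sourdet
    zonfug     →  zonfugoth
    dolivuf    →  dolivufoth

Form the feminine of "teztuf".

"teztuf" has last vowel 'u'. The stems whose last vowel is 'u' (zonfug → zonfugoth, dolivuf → dolivufoth) add -oth.
The other patterns: stems whose last vowel is 'a' add -ir; stems whose last vowel is 'e' or 'o' insert -ur- after the first vowel.
So teztuf → teztufoth.

teztufoth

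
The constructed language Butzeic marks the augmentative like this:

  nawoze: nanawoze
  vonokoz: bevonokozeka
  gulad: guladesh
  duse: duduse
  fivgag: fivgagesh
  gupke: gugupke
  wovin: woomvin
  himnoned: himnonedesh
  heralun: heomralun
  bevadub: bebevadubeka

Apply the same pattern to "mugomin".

muomgomin

bevadub and heralun both have last vowel 'u' yet inflect differently (bebevadubeka, heomralun), so the last vowel is not what conditions the rule; the final letter is.
"mugomin" ends in -n. The stems ending in -n (heralun → heomralun, wovin → woomvin) insert -om- after the first vowel.
So mugomin → muomgomin.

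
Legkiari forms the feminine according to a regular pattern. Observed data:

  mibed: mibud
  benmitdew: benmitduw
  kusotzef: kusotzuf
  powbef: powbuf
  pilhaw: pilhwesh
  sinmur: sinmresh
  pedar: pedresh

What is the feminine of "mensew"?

mensuw

benmitdew and pilhaw both end in -w yet inflect differently (benmitduw, pilhwesh), so the final letter is not what conditions the rule; the last vowel is.
"mensew" has last vowel 'e'. The stems whose last vowel is 'e' (mibed → mibud, benmitdew → benmitduw, kusotzef → kusotzuf) change the last vowel to 'u'.
So mensew → mensuw.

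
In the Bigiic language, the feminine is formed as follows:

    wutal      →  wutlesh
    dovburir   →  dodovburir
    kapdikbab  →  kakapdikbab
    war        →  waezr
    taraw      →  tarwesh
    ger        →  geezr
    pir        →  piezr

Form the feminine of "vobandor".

war and dovburir both end in -r yet inflect differently (waezr, dodovburir), so the final letter is not what conditions the rule; the number of vowels is.
"vobandor" has 3 vowels. The stems with 3 vowels (kapdikbab → kakapdikbab, dovburir → dodovburir) repeat the first consonant+vowel as a prefix.
The other patterns: stems with 1 vowel insert -ez- after the first vowel; stems with 2 vowels delete the last vowel and add -esh.
So vobandor → vovobandor.

vovobandor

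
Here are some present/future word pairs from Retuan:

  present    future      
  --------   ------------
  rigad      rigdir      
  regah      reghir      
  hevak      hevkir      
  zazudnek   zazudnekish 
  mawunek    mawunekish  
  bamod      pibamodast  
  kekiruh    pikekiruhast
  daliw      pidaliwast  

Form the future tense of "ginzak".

"ginzak" has last vowel 'a'. The stems whose last vowel is 'a' (rigad → rigdir, regah → reghir, hevak → hevkir) delete the last vowel and add -ir.
So ginzak → ginzkir.

ginzkir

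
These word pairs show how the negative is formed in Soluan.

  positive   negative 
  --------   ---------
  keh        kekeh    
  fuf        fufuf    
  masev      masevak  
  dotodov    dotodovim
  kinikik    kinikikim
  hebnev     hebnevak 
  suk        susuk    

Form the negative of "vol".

vovol

"vol" has 1 vowel. The stems with 1 vowel (keh → kekeh, suk → susuk, fuf → fufuf) repeat the first consonant+vowel as a prefix.
So vol → vovol.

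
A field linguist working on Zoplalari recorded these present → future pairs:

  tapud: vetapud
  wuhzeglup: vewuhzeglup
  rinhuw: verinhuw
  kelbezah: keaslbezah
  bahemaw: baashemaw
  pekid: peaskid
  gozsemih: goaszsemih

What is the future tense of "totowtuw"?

"totowtuw" has last vowel 'u'. The stems whose last vowel is 'u' (tapud → vetapud, wuhzeglup → vewuhzeglup, rinhuw → verinhuw) add the prefix ve-.
The other pattern: stems whose last vowel is 'a' or 'i' insert -as- after the first vowel.
So totowtuw → vetotowtuw.

vetotowtuw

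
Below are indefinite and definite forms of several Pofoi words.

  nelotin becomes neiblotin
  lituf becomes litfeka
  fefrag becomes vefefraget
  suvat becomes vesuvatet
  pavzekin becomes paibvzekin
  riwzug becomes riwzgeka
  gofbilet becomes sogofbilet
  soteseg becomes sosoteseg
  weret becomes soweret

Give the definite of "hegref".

suvat and gofbilet both end in -t yet inflect differently (vesuvatet, sogofbilet), so the final letter is not what conditions the rule; the last vowel is.
"hegref" has last vowel 'e'. The stems whose last vowel is 'e' (gofbilet → sogofbilet, weret → soweret, soteseg → sosoteseg) add the prefix so-.
So hegref → sohegref.

sohegref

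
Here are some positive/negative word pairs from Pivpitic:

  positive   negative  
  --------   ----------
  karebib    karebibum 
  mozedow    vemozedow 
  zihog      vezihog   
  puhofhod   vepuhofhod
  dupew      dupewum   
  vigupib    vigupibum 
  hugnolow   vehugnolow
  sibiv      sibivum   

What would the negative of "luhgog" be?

"luhgog" has last vowel 'o'. The stems whose last vowel is 'o' (puhofhod → vepuhofhod, mozedow → vemozedow, hugnolow → vehugnolow) add the prefix ve-.
The other pattern: stems whose last vowel is 'e' or 'i' add -um.
So luhgog → veluhgog.

veluhgog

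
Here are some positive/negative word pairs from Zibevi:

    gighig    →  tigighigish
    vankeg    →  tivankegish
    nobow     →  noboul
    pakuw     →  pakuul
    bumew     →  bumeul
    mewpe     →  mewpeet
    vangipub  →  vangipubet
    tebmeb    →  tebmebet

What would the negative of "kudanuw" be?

kudanuul

vankeg and bumew both have last vowel 'e' yet inflect differently (tivankegish, bumeul), so the last vowel is not what conditions the rule; the final letter is.
"kudanuw" ends in -w. The stems ending in -w (nobow → noboul, pakuw → pakuul, bumew → bumeul) drop the final letter and add -ul.
So kudanuw → kudanuul.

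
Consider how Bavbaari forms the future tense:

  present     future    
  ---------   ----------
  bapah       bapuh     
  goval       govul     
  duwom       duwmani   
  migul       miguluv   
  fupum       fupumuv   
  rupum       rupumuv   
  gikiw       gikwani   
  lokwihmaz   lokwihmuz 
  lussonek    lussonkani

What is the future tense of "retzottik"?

retzottkani

migul and goval both end in -l yet inflect differently (miguluv, govul), so the final letter is not what conditions the rule; the last vowel is.
"retzottik" has last vowel 'i'. The one such stem in the data (gikiw → gikwani) deletes the last vowel and adds -ani (as do duwom, lussonek), so the same rule applies.
So retzottik → retzottkani.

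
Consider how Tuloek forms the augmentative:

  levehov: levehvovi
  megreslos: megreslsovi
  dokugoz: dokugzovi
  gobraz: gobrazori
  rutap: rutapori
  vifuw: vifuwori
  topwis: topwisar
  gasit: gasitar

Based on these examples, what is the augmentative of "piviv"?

pivivar

"piviv" has last vowel 'i'. The stems whose last vowel is 'i' (topwis → topwisar, gasit → gasitar) add -ar.
The other patterns: stems whose last vowel is 'o' delete the last vowel and add -ovi; stems whose last vowel is 'a' or 'u' add -ori.
So piviv → pivivar.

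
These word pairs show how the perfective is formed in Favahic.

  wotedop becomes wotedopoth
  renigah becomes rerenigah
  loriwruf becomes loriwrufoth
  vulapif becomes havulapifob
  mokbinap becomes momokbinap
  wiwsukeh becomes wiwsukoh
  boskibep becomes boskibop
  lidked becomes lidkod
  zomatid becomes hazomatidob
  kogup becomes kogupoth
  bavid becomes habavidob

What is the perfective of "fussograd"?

lidked and bavid both end in -d yet inflect differently (lidkod, habavidob), so the final letter is not what conditions the rule; the last vowel is.
"fussograd" has last vowel 'a'. The stems whose last vowel is 'a' (mokbinap → momokbinap, renigah → rerenigah) repeat the first consonant+vowel as a prefix.
So fussograd → fufussograd.

fufussograd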